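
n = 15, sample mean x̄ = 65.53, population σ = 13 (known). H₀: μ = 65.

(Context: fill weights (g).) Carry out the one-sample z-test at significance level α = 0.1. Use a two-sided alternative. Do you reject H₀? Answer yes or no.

SE = σ/√n = 13/√15 = 3.3566
z = (x̄−μ₀)/SE = (65.53−65)/3.3566 = 0.1579
p-value (two-sided) = 0.87454
At α=0.1: p ≥ α → fail to reject H₀

reject H₀: no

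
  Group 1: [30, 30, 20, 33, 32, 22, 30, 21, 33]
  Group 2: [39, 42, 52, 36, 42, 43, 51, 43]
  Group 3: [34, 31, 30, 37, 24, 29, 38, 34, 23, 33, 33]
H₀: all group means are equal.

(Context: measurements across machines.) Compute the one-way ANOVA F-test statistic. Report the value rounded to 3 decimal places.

Group means [27.89, 43.50, 31.45], grand mean 33.750
SSB = Σnᵢ(x̄ᵢ−x̄)² = 1127.634; SSW = ΣΣ(x−x̄ᵢ)² = 663.616
MSB = 1127.634/2 = 563.8169; MSW = 663.616/25 = 26.5446
F = MSB/MSW = 21.2403
df = (2, 25)

test statistic = 21.240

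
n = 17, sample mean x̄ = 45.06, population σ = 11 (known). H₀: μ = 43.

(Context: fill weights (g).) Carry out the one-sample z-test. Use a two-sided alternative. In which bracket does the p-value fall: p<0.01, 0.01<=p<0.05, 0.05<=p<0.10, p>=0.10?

p-value bracket: p>=0.10

SE = σ/√n = 11/√17 = 2.6679
z = (x̄−μ₀)/SE = (45.06−43)/2.6679 = 0.7721
p-value (two-sided) = 0.44003
→ bracket: p>=0.10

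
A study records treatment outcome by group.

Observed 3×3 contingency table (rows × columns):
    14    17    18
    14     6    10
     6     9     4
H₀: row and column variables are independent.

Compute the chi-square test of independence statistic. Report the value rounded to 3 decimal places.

test statistic = 5.653

Row totals [49, 30, 19], col totals [34, 32, 32], n=98
χ² = (14−17.00)²/17.00 + (17−16.00)²/16.00 + (18−16.00)²/16.00 + (14−10.41)²/10.41 + (6−9.80)²/9.80 + (10−9.80)²/9.80 + (6−6.59)²/6.59 + (9−6.20)²/6.20 + (4−6.20)²/6.20 = 5.6528
df = 4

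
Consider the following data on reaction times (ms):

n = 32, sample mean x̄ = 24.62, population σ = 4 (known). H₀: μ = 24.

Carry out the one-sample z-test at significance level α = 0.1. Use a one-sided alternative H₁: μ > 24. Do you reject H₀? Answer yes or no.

reject H₀: no

SE = σ/√n = 4/√32 = 0.7071
z = (x̄−μ₀)/SE = (24.62−24)/0.7071 = 0.8768
p-value (one-sided, H₁ greater) = 0.19029
At α=0.1: p ≥ α → fail to reject H₀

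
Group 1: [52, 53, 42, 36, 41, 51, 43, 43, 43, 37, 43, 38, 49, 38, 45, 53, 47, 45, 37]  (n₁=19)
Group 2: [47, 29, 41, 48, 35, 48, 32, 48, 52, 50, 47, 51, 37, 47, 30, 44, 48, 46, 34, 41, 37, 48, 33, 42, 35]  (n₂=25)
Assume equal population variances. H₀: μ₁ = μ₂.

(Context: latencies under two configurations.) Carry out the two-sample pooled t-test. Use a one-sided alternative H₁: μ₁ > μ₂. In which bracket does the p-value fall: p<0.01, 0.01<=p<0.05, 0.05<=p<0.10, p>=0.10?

p-value bracket: p>=0.10

x̄₁=44.000, s₁=5.588, n₁=19
x̄₂=42.000, s₂=7.153, n₂=25
s_p² = [18·5.588² + 24·7.153²]/42 = 42.6190
SE = √(s_p²·(1/19+1/25)) = 1.9869
t = (44.000−42.000)/1.9869 = 1.0066
df = 42
p-value (one-sided, H₁ greater) = 0.15995
→ bracket: p>=0.10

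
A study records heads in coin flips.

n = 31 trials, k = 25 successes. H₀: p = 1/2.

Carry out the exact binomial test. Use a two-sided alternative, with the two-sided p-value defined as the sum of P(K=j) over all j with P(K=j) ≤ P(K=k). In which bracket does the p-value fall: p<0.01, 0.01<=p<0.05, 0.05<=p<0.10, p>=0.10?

Exact binomial: n=31, k=25, p₀=1/2=0.5000
P(X=j) = C(n,j)·p₀^j·(1−p₀)^(n−j); p = Σ P(X=j) over j with P(X=j) ≤ P(X=25)
p-value (two-sided) = 0.00088
→ bracket: p<0.01

p-value bracket: p<0.01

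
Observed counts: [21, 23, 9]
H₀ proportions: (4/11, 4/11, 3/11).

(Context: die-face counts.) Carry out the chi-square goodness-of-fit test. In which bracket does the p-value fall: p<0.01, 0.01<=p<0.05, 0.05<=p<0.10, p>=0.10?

p-value bracket: p>=0.10

n = 53; E_i = n·p_i = [19.27, 19.27, 14.45]
χ² = (21−19.27)²/19.27 + (23−19.27)²/19.27 + (9−14.45)²/14.45 = 2.9340
df = 2
p-value (upper-tail) = 0.23062
→ bracket: p>=0.10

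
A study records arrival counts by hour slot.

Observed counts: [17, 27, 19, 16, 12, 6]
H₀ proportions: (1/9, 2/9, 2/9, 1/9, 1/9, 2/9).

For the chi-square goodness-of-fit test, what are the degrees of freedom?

df = k − 1 = 6 − 1 = 5

degrees of freedom = 5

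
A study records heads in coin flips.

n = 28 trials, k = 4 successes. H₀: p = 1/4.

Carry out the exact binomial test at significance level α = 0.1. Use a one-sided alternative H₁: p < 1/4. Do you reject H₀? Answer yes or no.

reject H₀: no

Exact binomial: n=28, k=4, p₀=1/4=0.2500
P(X≤4) from Σ C(n,i)·p₀^i·(1−p₀)^(n−i)
p-value (one-sided, H₁ less) = 0.13539
At α=0.1: p ≥ α → fail to reject H₀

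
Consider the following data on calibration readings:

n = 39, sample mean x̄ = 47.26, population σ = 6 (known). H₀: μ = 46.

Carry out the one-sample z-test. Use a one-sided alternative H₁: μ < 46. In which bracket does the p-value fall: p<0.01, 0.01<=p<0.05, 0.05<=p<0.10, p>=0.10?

SE = σ/√n = 6/√39 = 0.9608
z = (x̄−μ₀)/SE = (47.26−46)/0.9608 = 1.3114
p-value (one-sided, H₁ less) = 0.90515
→ bracket: p>=0.10

p-value bracket: p>=0.10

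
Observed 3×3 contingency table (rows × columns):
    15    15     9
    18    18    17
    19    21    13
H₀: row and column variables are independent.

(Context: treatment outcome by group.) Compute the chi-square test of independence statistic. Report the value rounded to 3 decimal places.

test statistic = 1.227

Row totals [39, 53, 53], col totals [52, 54, 39], n=145
χ² = (15−13.99)²/13.99 + (15−14.52)²/14.52 + (9−10.49)²/10.49 + (18−19.01)²/19.01 + (18−19.74)²/19.74 + (17−14.26)²/14.26 + (19−19.01)²/19.01 + (21−19.74)²/19.74 + (13−14.26)²/14.26 = 1.2267
df = 4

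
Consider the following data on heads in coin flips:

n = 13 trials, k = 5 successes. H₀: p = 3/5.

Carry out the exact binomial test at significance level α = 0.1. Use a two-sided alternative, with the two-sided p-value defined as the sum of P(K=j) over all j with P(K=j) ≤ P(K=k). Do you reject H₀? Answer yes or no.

reject H₀: no

Exact binomial: n=13, k=5, p₀=3/5=0.6000
P(X=j) = C(n,j)·p₀^j·(1−p₀)^(n−j); p = Σ P(X=j) over j with P(X=j) ≤ P(X=5)
p-value (two-sided) = 0.15557
At α=0.1: p ≥ α → fail to reject H₀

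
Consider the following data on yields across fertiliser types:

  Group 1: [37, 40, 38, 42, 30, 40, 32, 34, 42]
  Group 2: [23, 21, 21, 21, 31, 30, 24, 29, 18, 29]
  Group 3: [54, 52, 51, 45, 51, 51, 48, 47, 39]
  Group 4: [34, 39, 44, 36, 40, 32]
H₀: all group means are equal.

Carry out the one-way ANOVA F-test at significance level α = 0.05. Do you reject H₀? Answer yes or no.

Group means [37.22, 24.70, 48.67, 37.50], grand mean 36.618
SSB = Σnᵢ(x̄ᵢ−x̄)² = 2734.874; SSW = ΣΣ(x−x̄ᵢ)² = 607.156
MSB = 2734.874/3 = 911.6246; MSW = 607.156/30 = 20.2385
F = MSB/MSW = 45.0440
df = (3, 30)
p-value (upper-tail) = 0.00000
At α=0.05: p < α → reject H₀

reject H₀: yes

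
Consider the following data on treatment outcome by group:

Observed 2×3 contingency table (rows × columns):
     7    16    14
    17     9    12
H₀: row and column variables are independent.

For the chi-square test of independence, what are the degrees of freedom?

df = (r−1)(c−1) = (2−1)·(3−1) = 2

degrees of freedom = 2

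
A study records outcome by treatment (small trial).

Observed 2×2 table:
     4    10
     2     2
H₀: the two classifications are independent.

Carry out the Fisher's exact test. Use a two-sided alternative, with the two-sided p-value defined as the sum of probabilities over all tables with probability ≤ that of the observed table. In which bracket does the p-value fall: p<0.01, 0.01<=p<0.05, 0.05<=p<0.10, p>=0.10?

p-value bracket: p>=0.10

Margins: r₁=14, r₂=4, c₁=6, c₂=12, n=18
p_obs = C(14,4)·C(4,2)/C(18,6); sum pmf over tables with pmf ≤ p_obs
p-value (two-sided) = 0.56863
→ bracket: p>=0.10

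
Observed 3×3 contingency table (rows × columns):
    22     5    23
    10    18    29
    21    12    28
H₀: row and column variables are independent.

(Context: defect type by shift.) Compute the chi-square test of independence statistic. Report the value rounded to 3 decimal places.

test statistic = 12.369

Row totals [50, 57, 61], col totals [53, 35, 80], n=168
χ² = (22−15.77)²/15.77 + (5−10.42)²/10.42 + (23−23.81)²/23.81 + (10−17.98)²/17.98 + (18−11.88)²/11.88 + (29−27.14)²/27.14 + (21−19.24)²/19.24 + (12−12.71)²/12.71 + (28−29.05)²/29.05 = 12.3688
df = 4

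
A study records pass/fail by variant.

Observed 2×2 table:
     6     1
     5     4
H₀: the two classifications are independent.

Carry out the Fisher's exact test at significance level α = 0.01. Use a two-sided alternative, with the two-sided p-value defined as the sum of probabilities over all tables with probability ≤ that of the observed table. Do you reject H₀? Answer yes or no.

reject H₀: no

Margins: r₁=7, r₂=9, c₁=11, c₂=5, n=16
p_obs = C(7,6)·C(9,5)/C(16,11); sum pmf over tables with pmf ≤ p_obs
p-value (two-sided) = 0.30769
At α=0.01: p ≥ α → fail to reject H₀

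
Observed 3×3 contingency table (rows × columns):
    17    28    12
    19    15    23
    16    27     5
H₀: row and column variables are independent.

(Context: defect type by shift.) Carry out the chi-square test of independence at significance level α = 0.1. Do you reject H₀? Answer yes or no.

Row totals [57, 57, 48], col totals [52, 70, 40], n=162
χ² = (17−18.30)²/18.30 + (28−24.63)²/24.63 + (12−14.07)²/14.07 + (19−18.30)²/18.30 + (15−24.63)²/24.63 + (23−14.07)²/14.07 + (16−15.41)²/15.41 + (27−20.74)²/20.74 + (5−11.85)²/11.85 = 16.1846
df = 4
p-value (upper-tail) = 0.00278
At α=0.1: p < α → reject H₀

reject H₀: yes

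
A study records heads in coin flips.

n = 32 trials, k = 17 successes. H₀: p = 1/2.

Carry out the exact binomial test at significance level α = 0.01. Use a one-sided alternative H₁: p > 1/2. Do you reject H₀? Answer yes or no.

Exact binomial: n=32, k=17, p₀=1/2=0.5000
P(X≥17) from Σ C(n,i)·p₀^i·(1−p₀)^(n−i)
p-value (one-sided, H₁ greater) = 0.43003
At α=0.01: p ≥ α → fail to reject H₀

reject H₀: no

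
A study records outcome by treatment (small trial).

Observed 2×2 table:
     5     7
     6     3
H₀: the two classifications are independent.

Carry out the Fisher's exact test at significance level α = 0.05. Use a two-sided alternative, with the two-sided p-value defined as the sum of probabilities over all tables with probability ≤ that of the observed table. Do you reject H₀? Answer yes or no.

Margins: r₁=12, r₂=9, c₁=11, c₂=10, n=21
p_obs = C(12,5)·C(9,6)/C(21,11); sum pmf over tables with pmf ≤ p_obs
p-value (two-sided) = 0.38700
At α=0.05: p ≥ α → fail to reject H₀

reject H₀: no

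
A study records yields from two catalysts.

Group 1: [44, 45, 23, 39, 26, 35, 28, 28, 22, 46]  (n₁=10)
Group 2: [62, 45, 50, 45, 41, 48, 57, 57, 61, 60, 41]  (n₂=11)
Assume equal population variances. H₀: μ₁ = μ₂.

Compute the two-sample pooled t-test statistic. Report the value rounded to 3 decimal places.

x̄₁=33.600, s₁=9.371, n₁=10
x̄₂=51.545, s₂=8.079, n₂=11
s_p² = [9·9.371² + 10·8.079²]/19 = 75.9541
SE = √(s_p²·(1/10+1/11)) = 3.8079
t = (33.600−51.545)/3.8079 = -4.7127
df = 19

test statistic = -4.713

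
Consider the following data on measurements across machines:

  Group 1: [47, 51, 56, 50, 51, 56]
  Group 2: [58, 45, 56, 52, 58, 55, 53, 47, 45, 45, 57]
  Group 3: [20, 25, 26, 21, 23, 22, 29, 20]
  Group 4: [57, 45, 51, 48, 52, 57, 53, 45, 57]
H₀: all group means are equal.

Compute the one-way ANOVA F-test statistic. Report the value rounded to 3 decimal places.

Group means [51.83, 51.91, 23.25, 51.67], grand mean 45.088
SSB = Σnᵢ(x̄ᵢ−x̄)² = 4989.493; SSW = ΣΣ(x−x̄ᵢ)² = 619.242
MSB = 4989.493/3 = 1663.1643; MSW = 619.242/30 = 20.6414
F = MSB/MSW = 80.5741
df = (3, 30)

test statistic = 80.574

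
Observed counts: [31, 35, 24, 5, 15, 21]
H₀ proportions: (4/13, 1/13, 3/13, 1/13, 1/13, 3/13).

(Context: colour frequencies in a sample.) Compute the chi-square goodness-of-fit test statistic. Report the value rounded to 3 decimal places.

test statistic = 72.857

n = 131; E_i = n·p_i = [40.31, 10.08, 30.23, 10.08, 10.08, 30.23]
χ² = (31−40.31)²/40.31 + (35−10.08)²/10.08 + (24−30.23)²/30.23 + (5−10.08)²/10.08 + (15−10.08)²/10.08 + (21−30.23)²/30.23 = 72.8569
df = 5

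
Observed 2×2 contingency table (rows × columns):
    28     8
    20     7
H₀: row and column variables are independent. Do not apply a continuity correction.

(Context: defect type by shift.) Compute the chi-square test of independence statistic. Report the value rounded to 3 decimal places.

Row totals [36, 27], col totals [48, 15], n=63
χ² = (28−27.43)²/27.43 + (8−8.57)²/8.57 + (20−20.57)²/20.57 + (7−6.43)²/6.43 = 0.1167
df = 1

test statistic = 0.117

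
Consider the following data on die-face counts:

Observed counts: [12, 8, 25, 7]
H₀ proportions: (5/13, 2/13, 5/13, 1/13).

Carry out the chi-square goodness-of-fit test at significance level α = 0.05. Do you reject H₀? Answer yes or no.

n = 52; E_i = n·p_i = [20.00, 8.00, 20.00, 4.00]
χ² = (12−20.00)²/20.00 + (8−8.00)²/8.00 + (25−20.00)²/20.00 + (7−4.00)²/4.00 = 6.7000
df = 3
p-value (upper-tail) = 0.08210
At α=0.05: p ≥ α → fail to reject H₀

reject H₀: no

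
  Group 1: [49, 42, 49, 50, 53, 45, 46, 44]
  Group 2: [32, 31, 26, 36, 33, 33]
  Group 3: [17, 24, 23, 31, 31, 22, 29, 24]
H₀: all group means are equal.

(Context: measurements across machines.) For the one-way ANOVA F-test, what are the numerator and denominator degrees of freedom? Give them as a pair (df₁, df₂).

degrees of freedom = [2, 19]

k = 3 groups, N = 22 total
df = (k−1, N−k) = (3−1, 22−3) = (2, 19)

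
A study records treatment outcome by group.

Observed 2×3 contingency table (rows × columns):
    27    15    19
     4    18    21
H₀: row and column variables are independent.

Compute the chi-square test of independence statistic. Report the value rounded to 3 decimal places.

Row totals [61, 43], col totals [31, 33, 40], n=104
χ² = (27−18.18)²/18.18 + (15−19.36)²/19.36 + (19−23.46)²/23.46 + (4−12.82)²/12.82 + (18−13.64)²/13.64 + (21−16.54)²/16.54 = 14.7641
df = 2

test statistic = 14.764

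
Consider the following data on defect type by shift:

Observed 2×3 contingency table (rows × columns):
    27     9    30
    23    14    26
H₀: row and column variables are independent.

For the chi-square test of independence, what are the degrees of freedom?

degrees of freedom = 2

df = (r−1)(c−1) = (2−1)·(3−1) = 2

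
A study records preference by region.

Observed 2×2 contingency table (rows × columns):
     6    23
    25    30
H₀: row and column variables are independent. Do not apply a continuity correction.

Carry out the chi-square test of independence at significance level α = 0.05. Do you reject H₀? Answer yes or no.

reject H₀: yes

Row totals [29, 55], col totals [31, 53], n=84
χ² = (6−10.70)²/10.70 + (23−18.30)²/18.30 + (25−20.30)²/20.30 + (30−34.70)²/34.70 = 5.0012
df = 1
p-value (upper-tail) = 0.02533
At α=0.05: p < α → reject H₀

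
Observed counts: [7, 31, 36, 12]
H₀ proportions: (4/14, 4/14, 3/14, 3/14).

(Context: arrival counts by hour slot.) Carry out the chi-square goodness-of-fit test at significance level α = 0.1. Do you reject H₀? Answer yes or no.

n = 86; E_i = n·p_i = [24.57, 24.57, 18.43, 18.43]
χ² = (7−24.57)²/24.57 + (31−24.57)²/24.57 + (36−18.43)²/18.43 + (12−18.43)²/18.43 = 33.2442
df = 3
p-value (upper-tail) = 0.00000
At α=0.1: p < α → reject H₀

reject H₀: yes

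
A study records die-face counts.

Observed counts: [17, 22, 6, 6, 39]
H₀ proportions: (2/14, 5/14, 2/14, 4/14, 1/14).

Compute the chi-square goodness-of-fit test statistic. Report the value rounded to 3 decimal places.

n = 90; E_i = n·p_i = [12.86, 32.14, 12.86, 25.71, 6.43]
χ² = (17−12.86)²/12.86 + (22−32.14)²/32.14 + (6−12.86)²/12.86 + (6−25.71)²/25.71 + (39−6.43)²/6.43 = 188.3356
df = 4

test statistic = 188.336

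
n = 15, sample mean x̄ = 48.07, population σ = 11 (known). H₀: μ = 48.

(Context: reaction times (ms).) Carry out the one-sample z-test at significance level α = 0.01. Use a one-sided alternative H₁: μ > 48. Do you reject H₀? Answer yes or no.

SE = σ/√n = 11/√15 = 2.8402
z = (x̄−μ₀)/SE = (48.07−48)/2.8402 = 0.0246
p-value (one-sided, H₁ greater) = 0.49017
At α=0.01: p ≥ α → fail to reject H₀

reject H₀: no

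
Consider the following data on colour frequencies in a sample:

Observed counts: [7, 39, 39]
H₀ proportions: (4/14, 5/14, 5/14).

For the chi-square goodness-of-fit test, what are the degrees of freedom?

df = k − 1 = 3 − 1 = 2

degrees of freedom = 2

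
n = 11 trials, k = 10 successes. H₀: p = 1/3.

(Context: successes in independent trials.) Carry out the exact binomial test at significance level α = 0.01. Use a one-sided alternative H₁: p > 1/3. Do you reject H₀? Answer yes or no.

Exact binomial: n=11, k=10, p₀=1/3=0.3333
P(X≥10) from Σ C(n,i)·p₀^i·(1−p₀)^(n−i)
p-value (one-sided, H₁ greater) = 0.00013
At α=0.01: p < α → reject H₀

reject H₀: yes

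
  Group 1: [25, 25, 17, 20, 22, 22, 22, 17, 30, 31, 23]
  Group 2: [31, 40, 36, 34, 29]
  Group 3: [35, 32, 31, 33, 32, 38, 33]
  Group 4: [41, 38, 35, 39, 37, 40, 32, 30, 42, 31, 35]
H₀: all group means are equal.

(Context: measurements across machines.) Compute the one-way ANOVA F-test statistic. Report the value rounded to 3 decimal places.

test statistic = 22.661

Group means [23.09, 34.00, 33.43, 36.36], grand mean 31.118
SSB = Σnᵢ(x̄ᵢ−x̄)² = 1090.361; SSW = ΣΣ(x−x̄ᵢ)² = 481.169
MSB = 1090.361/3 = 363.4535; MSW = 481.169/30 = 16.0390
F = MSB/MSW = 22.6607
df = (3, 30)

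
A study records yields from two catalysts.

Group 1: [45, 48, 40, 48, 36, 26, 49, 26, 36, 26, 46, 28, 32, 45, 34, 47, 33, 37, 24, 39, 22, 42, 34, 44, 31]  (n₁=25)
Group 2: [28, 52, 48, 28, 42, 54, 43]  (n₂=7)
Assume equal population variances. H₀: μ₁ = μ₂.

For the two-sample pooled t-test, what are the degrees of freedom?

degrees of freedom = 30

df = n₁ + n₂ − 2 = 25 + 7 − 2 = 30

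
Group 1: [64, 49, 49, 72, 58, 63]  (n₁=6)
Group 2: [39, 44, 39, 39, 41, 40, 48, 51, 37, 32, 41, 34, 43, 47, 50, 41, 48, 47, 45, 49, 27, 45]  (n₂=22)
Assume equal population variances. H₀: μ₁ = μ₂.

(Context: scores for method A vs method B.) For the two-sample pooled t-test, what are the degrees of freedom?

df = n₁ + n₂ − 2 = 6 + 22 − 2 = 26

degrees of freedom = 26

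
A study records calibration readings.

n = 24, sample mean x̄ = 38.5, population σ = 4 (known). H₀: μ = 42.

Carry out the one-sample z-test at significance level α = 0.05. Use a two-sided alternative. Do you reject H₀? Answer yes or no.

SE = σ/√n = 4/√24 = 0.8165
z = (x̄−μ₀)/SE = (38.5−42)/0.8165 = -4.2866
p-value (two-sided) = 0.00002
At α=0.05: p < α → reject H₀

reject H₀: yes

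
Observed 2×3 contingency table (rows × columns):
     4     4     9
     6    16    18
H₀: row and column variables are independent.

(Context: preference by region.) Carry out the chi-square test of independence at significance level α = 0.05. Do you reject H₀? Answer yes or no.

Row totals [17, 40], col totals [10, 20, 27], n=57
χ² = (4−2.98)²/2.98 + (4−5.96)²/5.96 + (9−8.05)²/8.05 + (6−7.02)²/7.02 + (16−14.04)²/14.04 + (18−18.95)²/18.95 = 1.5759
df = 2
p-value (upper-tail) = 0.45478
At α=0.05: p ≥ α → fail to reject H₀

reject H₀: no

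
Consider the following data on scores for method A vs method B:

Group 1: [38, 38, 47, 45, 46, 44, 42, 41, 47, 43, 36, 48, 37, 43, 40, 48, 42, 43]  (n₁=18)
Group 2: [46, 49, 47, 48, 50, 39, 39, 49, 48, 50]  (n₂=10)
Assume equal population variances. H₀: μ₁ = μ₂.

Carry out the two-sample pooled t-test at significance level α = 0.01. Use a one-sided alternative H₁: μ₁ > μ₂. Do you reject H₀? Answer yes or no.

x̄₁=42.667, s₁=3.789, n₁=18
x̄₂=46.500, s₂=4.143, n₂=10
s_p² = [17·3.789² + 9·4.143²]/26 = 15.3269
SE = √(s_p²·(1/18+1/10)) = 1.5441
t = (42.667−46.500)/1.5441 = -2.4826
df = 26
p-value (one-sided, H₁ greater) = 0.99009
At α=0.01: p ≥ α → fail to reject H₀

reject H₀: no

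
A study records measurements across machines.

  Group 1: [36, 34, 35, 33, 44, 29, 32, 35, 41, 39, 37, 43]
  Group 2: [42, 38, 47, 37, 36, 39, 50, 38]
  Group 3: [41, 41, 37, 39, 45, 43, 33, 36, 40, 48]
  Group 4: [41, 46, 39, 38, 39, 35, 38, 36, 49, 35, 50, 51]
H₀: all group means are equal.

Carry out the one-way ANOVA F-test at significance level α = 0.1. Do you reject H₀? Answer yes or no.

reject H₀: yes

Group means [36.50, 40.88, 40.30, 41.42], grand mean 39.643
SSB = Σnᵢ(x̄ᵢ−x̄)² = 172.751; SSW = ΣΣ(x−x̄ᵢ)² = 970.892
MSB = 172.751/3 = 57.5837; MSW = 970.892/38 = 25.5498
F = MSB/MSW = 2.2538
df = (3, 38)
p-value (upper-tail) = 0.09778
At α=0.1: p < α → reject H₀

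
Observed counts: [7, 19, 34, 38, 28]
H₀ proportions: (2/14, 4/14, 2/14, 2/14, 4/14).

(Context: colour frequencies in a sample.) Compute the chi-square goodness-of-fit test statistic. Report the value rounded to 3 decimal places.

n = 126; E_i = n·p_i = [18.00, 36.00, 18.00, 18.00, 36.00]
χ² = (7−18.00)²/18.00 + (19−36.00)²/36.00 + (34−18.00)²/18.00 + (38−18.00)²/18.00 + (28−36.00)²/36.00 = 52.9722
df = 4

test statistic = 52.972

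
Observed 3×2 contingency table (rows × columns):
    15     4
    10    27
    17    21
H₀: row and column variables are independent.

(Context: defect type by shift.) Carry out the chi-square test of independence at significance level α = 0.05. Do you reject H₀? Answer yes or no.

reject H₀: yes

Row totals [19, 37, 38], col totals [42, 52], n=94
χ² = (15−8.49)²/8.49 + (4−10.51)²/10.51 + (10−16.53)²/16.53 + (27−20.47)²/20.47 + (17−16.98)²/16.98 + (21−21.02)²/21.02 = 13.6914
df = 2
p-value (upper-tail) = 0.00106
At α=0.05: p < α → reject H₀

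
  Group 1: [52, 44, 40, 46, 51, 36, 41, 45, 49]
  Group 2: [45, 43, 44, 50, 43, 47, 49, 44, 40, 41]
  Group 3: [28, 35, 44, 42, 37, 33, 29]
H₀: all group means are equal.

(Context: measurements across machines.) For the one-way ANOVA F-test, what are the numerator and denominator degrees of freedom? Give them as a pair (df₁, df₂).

k = 3 groups, N = 26 total
df = (k−1, N−k) = (3−1, 26−3) = (2, 23)

degrees of freedom = [2, 23]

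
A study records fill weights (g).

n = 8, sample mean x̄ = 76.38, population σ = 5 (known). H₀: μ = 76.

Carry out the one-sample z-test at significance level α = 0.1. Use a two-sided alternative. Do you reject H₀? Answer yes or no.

SE = σ/√n = 5/√8 = 1.7678
z = (x̄−μ₀)/SE = (76.38−76)/1.7678 = 0.2150
p-value (two-sided) = 0.82980
At α=0.1: p ≥ α → fail to reject H₀

reject H₀: no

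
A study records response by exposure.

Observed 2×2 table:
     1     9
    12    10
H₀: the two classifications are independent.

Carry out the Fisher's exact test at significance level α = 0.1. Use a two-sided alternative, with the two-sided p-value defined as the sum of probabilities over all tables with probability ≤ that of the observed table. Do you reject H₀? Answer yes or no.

Margins: r₁=10, r₂=22, c₁=13, c₂=19, n=32
p_obs = C(10,1)·C(22,12)/C(32,13); sum pmf over tables with pmf ≤ p_obs
p-value (two-sided) = 0.02367
At α=0.1: p < α → reject H₀

reject H₀: yes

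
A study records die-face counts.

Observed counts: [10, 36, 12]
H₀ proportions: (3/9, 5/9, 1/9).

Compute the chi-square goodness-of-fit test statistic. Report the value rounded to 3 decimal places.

n = 58; E_i = n·p_i = [19.33, 32.22, 6.44]
χ² = (10−19.33)²/19.33 + (36−32.22)²/32.22 + (12−6.44)²/6.44 = 9.7379
df = 2

test statistic = 9.738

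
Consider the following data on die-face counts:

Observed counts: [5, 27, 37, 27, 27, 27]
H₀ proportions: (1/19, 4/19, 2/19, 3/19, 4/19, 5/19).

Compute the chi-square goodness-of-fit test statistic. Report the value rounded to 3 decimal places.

test statistic = 35.288

n = 150; E_i = n·p_i = [7.89, 31.58, 15.79, 23.68, 31.58, 39.47]
χ² = (5−7.89)²/7.89 + (27−31.58)²/31.58 + (37−15.79)²/15.79 + (27−23.68)²/23.68 + (27−31.58)²/31.58 + (27−39.47)²/39.47 = 35.2880
df = 5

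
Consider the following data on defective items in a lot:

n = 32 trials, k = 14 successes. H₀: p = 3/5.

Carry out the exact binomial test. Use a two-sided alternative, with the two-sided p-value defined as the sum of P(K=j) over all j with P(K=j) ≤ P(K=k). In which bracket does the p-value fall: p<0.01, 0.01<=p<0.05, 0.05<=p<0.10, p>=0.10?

p-value bracket: 0.05<=p<0.10

Exact binomial: n=32, k=14, p₀=3/5=0.6000
P(X=j) = C(n,j)·p₀^j·(1−p₀)^(n−j); p = Σ P(X=j) over j with P(X=j) ≤ P(X=14)
p-value (two-sided) = 0.07109
→ bracket: 0.05<=p<0.10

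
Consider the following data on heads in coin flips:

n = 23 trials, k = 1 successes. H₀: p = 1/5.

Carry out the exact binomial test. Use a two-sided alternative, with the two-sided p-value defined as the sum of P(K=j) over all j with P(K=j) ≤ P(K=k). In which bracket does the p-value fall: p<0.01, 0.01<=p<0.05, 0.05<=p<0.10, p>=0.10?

Exact binomial: n=23, k=1, p₀=1/5=0.2000
P(X=j) = C(n,j)·p₀^j·(1−p₀)^(n−j); p = Σ P(X=j) over j with P(X=j) ≤ P(X=1)
p-value (two-sided) = 0.06719
→ bracket: 0.05<=p<0.10

p-value bracket: 0.05<=p<0.10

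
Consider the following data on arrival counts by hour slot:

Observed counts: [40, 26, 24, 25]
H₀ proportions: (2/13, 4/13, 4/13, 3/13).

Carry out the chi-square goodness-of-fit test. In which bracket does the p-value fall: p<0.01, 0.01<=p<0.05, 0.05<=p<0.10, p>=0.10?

p-value bracket: p<0.01

n = 115; E_i = n·p_i = [17.69, 35.38, 35.38, 26.54]
χ² = (40−17.69)²/17.69 + (26−35.38)²/35.38 + (24−35.38)²/35.38 + (25−26.54)²/26.54 = 34.3681
df = 3
p-value (upper-tail) = 0.00000
→ bracket: p<0.01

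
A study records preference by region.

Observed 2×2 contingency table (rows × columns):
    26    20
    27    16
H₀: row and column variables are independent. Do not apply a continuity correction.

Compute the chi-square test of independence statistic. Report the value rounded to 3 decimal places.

test statistic = 0.363

Row totals [46, 43], col totals [53, 36], n=89
χ² = (26−27.39)²/27.39 + (20−18.61)²/18.61 + (27−25.61)²/25.61 + (16−17.39)²/17.39 = 0.3626
df = 1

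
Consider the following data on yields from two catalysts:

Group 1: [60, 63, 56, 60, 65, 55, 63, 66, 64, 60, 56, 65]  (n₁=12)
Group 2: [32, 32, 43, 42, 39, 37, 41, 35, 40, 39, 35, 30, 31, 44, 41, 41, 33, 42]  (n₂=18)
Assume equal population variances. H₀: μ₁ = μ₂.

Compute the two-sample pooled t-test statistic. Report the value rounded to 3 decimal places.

test statistic = 14.683

x̄₁=61.083, s₁=3.848, n₁=12
x̄₂=37.611, s₂=4.552, n₂=18
s_p² = [11·3.848² + 17·4.552²]/28 = 18.3998
SE = √(s_p²·(1/12+1/18)) = 1.5986
t = (61.083−37.611)/1.5986 = 14.6830
df = 28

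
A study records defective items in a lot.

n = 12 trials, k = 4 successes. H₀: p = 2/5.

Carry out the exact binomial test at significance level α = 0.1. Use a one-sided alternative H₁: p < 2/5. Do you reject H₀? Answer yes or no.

Exact binomial: n=12, k=4, p₀=2/5=0.4000
P(X≤4) from Σ C(n,i)·p₀^i·(1−p₀)^(n−i)
p-value (one-sided, H₁ less) = 0.43818
At α=0.1: p ≥ α → fail to reject H₀

reject H₀: no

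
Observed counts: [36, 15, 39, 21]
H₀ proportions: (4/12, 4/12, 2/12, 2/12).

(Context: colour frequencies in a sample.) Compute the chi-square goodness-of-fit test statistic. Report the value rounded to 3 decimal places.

n = 111; E_i = n·p_i = [37.00, 37.00, 18.50, 18.50]
χ² = (36−37.00)²/37.00 + (15−37.00)²/37.00 + (39−18.50)²/18.50 + (21−18.50)²/18.50 = 36.1622
df = 3

test statistic = 36.162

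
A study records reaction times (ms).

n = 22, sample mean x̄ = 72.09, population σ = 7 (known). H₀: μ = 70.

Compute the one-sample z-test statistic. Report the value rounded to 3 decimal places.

SE = σ/√n = 7/√22 = 1.4924
z = (x̄−μ₀)/SE = (72.09−70)/1.4924 = 1.4004

test statistic = 1.400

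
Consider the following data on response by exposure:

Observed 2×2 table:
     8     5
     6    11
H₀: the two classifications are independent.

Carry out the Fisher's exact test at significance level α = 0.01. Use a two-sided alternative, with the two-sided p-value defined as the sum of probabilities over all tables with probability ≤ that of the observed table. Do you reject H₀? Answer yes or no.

reject H₀: no

Margins: r₁=13, r₂=17, c₁=14, c₂=16, n=30
p_obs = C(13,8)·C(17,6)/C(30,14); sum pmf over tables with pmf ≤ p_obs
p-value (two-sided) = 0.26851
At α=0.01: p ≥ α → fail to reject H₀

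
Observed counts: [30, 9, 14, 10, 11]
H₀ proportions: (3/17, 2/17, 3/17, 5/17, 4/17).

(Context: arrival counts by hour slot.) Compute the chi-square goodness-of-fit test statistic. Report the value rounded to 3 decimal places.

n = 74; E_i = n·p_i = [13.06, 8.71, 13.06, 21.76, 17.41]
χ² = (30−13.06)²/13.06 + (9−8.71)²/8.71 + (14−13.06)²/13.06 + (10−21.76)²/21.76 + (11−17.41)²/17.41 = 30.7759
df = 4

test statistic = 30.776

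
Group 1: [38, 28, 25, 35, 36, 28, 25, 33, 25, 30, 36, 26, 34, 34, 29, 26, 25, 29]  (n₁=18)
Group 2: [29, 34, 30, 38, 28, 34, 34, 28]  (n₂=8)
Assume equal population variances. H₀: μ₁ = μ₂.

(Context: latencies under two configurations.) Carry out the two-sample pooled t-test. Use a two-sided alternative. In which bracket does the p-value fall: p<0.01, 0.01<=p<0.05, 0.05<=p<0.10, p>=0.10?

x̄₁=30.111, s₁=4.497, n₁=18
x̄₂=31.875, s₂=3.643, n₂=8
s_p² = [17·4.497² + 7·3.643²]/24 = 18.1939
SE = √(s_p²·(1/18+1/8)) = 1.8125
t = (30.111−31.875)/1.8125 = -0.9732
df = 24
p-value (two-sided) = 0.34016
→ bracket: p>=0.10

p-value bracket: p>=0.10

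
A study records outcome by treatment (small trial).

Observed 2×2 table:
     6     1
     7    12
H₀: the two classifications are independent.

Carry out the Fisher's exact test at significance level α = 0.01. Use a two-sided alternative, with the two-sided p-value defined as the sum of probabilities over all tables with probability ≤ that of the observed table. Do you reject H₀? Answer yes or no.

Margins: r₁=7, r₂=19, c₁=13, c₂=13, n=26
p_obs = C(7,6)·C(19,7)/C(26,13); sum pmf over tables with pmf ≤ p_obs
p-value (two-sided) = 0.07304
At α=0.01: p ≥ α → fail to reject H₀

reject H₀: no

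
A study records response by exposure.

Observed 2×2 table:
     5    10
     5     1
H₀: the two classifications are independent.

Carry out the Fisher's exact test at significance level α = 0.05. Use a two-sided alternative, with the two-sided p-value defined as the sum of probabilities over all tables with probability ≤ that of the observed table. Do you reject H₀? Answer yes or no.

reject H₀: no

Margins: r₁=15, r₂=6, c₁=10, c₂=11, n=21
p_obs = C(15,5)·C(6,5)/C(21,10); sum pmf over tables with pmf ≤ p_obs
p-value (two-sided) = 0.06347
At α=0.05: p ≥ α → fail to reject H₀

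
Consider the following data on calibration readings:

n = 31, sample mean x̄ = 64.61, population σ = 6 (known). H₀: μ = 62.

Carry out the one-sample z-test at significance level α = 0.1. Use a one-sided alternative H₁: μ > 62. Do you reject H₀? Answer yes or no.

reject H₀: yes

SE = σ/√n = 6/√31 = 1.0776
z = (x̄−μ₀)/SE = (64.61−62)/1.0776 = 2.4220
p-value (one-sided, H₁ greater) = 0.00772
At α=0.1: p < α → reject H₀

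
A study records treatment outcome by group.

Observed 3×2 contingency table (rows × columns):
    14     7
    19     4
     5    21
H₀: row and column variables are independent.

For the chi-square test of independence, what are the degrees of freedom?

degrees of freedom = 2

df = (r−1)(c−1) = (3−1)·(2−1) = 2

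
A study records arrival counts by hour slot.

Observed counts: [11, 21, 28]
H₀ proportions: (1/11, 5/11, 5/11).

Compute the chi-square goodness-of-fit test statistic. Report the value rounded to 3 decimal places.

n = 60; E_i = n·p_i = [5.45, 27.27, 27.27]
χ² = (11−5.45)²/5.45 + (21−27.27)²/27.27 + (28−27.27)²/27.27 = 7.1000
df = 2

test statistic = 7.100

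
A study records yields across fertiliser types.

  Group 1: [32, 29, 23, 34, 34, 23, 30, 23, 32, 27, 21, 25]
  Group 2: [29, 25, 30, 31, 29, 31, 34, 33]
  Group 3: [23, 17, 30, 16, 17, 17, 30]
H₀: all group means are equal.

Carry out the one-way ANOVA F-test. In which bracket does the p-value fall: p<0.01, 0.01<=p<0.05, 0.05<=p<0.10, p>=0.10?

p-value bracket: p<0.01

Group means [27.75, 30.25, 21.43], grand mean 26.852
SSB = Σnᵢ(x̄ᵢ−x̄)² = 307.943; SSW = ΣΣ(x−x̄ᵢ)² = 533.464
MSB = 307.943/2 = 153.9716; MSW = 533.464/24 = 22.2277
F = MSB/MSW = 6.9270
df = (2, 24)
p-value (upper-tail) = 0.00422
→ bracket: p<0.01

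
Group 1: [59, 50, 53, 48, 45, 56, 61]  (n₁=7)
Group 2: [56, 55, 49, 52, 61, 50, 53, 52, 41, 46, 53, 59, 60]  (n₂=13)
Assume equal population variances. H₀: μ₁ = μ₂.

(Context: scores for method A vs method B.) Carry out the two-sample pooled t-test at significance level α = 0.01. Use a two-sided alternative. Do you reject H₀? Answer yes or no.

x̄₁=53.143, s₁=5.872, n₁=7
x̄₂=52.846, s₂=5.640, n₂=13
s_p² = [6·5.872² + 12·5.640²]/18 = 32.6972
SE = √(s_p²·(1/7+1/13)) = 2.6807
t = (53.143−52.846)/2.6807 = 0.1107
df = 18
p-value (two-sided) = 0.91309
At α=0.01: p ≥ α → fail to reject H₀

reject H₀: no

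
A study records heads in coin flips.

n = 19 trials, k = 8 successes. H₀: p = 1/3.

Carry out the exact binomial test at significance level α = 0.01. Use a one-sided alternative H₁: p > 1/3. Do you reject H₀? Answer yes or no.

reject H₀: no

Exact binomial: n=19, k=8, p₀=1/3=0.3333
P(X≥8) from Σ C(n,i)·p₀^i·(1−p₀)^(n−i)
p-value (one-sided, H₁ greater) = 0.27934
At α=0.01: p ≥ α → fail to reject H₀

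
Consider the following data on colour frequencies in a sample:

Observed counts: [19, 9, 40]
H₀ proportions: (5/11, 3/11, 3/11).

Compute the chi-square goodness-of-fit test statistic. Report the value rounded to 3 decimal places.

test statistic = 34.322

n = 68; E_i = n·p_i = [30.91, 18.55, 18.55]
χ² = (19−30.91)²/30.91 + (9−18.55)²/18.55 + (40−18.55)²/18.55 = 34.3216
df = 2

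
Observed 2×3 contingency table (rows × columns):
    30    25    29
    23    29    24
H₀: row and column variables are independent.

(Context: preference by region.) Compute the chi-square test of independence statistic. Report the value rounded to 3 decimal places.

Row totals [84, 76], col totals [53, 54, 53], n=160
χ² = (30−27.82)²/27.82 + (25−28.35)²/28.35 + (29−27.82)²/27.82 + (23−25.18)²/25.18 + (29−25.65)²/25.65 + (24−25.18)²/25.18 = 1.2958
df = 2

test statistic = 1.296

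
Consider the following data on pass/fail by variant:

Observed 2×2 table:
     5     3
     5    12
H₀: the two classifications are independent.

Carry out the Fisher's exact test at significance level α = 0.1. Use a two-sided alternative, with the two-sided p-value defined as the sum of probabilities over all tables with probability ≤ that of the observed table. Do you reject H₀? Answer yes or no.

Margins: r₁=8, r₂=17, c₁=10, c₂=15, n=25
p_obs = C(8,5)·C(17,5)/C(25,10); sum pmf over tables with pmf ≤ p_obs
p-value (two-sided) = 0.19355
At α=0.1: p ≥ α → fail to reject H₀

reject H₀: no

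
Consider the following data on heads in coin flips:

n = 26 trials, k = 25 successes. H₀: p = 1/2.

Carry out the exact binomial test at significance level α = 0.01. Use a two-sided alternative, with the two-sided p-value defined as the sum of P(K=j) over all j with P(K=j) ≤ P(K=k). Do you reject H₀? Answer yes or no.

reject H₀: yes

Exact binomial: n=26, k=25, p₀=1/2=0.5000
P(X=j) = C(n,j)·p₀^j·(1−p₀)^(n−j); p = Σ P(X=j) over j with P(X=j) ≤ P(X=25)
p-value (two-sided) = 0.00000
At α=0.01: p < α → reject H₀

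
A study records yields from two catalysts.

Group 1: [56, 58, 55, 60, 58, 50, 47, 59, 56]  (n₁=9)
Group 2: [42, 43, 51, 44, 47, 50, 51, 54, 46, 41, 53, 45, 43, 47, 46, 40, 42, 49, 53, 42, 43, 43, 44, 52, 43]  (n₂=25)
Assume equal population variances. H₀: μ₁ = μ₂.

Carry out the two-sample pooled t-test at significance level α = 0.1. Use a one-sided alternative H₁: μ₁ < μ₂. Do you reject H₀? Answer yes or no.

reject H₀: no

x̄₁=55.444, s₁=4.304, n₁=9
x̄₂=46.160, s₂=4.269, n₂=25
s_p² = [8·4.304² + 24·4.269²]/32 = 18.2994
SE = √(s_p²·(1/9+1/25)) = 1.6629
t = (55.444−46.160)/1.6629 = 5.5833
df = 32
p-value (one-sided, H₁ less) = 1.00000
At α=0.1: p ≥ α → fail to reject H₀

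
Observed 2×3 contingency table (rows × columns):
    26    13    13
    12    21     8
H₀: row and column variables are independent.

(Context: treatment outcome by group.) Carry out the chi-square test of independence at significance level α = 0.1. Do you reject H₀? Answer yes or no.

reject H₀: yes

Row totals [52, 41], col totals [38, 34, 21], n=93
χ² = (26−21.25)²/21.25 + (13−19.01)²/19.01 + (13−11.74)²/11.74 + (12−16.75)²/16.75 + (21−14.99)²/14.99 + (8−9.26)²/9.26 = 7.0280
df = 2
p-value (upper-tail) = 0.02978
At α=0.1: p < α → reject H₀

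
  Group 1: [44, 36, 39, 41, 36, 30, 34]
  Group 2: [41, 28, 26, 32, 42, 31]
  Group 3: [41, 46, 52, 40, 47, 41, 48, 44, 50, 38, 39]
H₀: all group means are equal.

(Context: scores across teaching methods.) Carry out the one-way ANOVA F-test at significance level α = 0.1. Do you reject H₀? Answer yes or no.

reject H₀: yes

Group means [37.14, 33.33, 44.18], grand mean 39.417
SSB = Σnᵢ(x̄ᵢ−x̄)² = 508.006; SSW = ΣΣ(x−x̄ᵢ)² = 575.827
MSB = 508.006/2 = 254.0032; MSW = 575.827/21 = 27.4203
F = MSB/MSW = 9.2633
df = (2, 21)
p-value (upper-tail) = 0.00131
At α=0.1: p < α → reject H₀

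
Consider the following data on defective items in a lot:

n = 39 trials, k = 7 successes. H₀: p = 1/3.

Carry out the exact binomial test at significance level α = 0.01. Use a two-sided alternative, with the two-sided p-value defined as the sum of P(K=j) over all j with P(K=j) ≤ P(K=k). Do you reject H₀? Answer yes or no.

reject H₀: no

Exact binomial: n=39, k=7, p₀=1/3=0.3333
P(X=j) = C(n,j)·p₀^j·(1−p₀)^(n−j); p = Σ P(X=j) over j with P(X=j) ≤ P(X=7)
p-value (two-sided) = 0.04203
At α=0.01: p ≥ α → fail to reject H₀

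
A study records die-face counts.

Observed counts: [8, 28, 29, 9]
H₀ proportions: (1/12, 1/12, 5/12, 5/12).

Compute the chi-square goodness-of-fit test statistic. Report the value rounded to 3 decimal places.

test statistic = 93.416

n = 74; E_i = n·p_i = [6.17, 6.17, 30.83, 30.83]
χ² = (8−6.17)²/6.17 + (28−6.17)²/6.17 + (29−30.83)²/30.83 + (9−30.83)²/30.83 = 93.4162
df = 3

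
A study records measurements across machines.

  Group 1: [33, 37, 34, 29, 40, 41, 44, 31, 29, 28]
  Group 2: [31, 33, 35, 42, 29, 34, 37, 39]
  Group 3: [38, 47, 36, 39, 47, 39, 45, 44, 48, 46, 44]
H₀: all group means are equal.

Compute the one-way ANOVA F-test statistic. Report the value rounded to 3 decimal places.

Group means [34.60, 35.00, 43.00], grand mean 37.897
SSB = Σnᵢ(x̄ᵢ−x̄)² = 462.290; SSW = ΣΣ(x−x̄ᵢ)² = 590.400
MSB = 462.290/2 = 231.1448; MSW = 590.400/26 = 22.7077
F = MSB/MSW = 10.1791
df = (2, 26)

test statistic = 10.179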